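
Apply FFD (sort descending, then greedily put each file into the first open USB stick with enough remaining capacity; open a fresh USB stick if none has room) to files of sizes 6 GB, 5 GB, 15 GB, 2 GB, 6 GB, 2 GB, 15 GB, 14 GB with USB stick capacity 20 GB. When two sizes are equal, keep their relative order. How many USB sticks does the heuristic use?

4

Sorted descending: 15, 15, 14, 6, 6, 5, 2, 2.
  15 → USB stick 1 (new)  [load 15/20]
  15 → USB stick 2 (new)  [load 15/20]
  14 → USB stick 3 (new)  [load 14/20]
  6 → USB stick 3  [load 20/20]
  6 → USB stick 4 (new)  [load 6/20]
  5 → USB stick 1  [load 20/20]
  2 → USB stick 2  [load 17/20]
  2 → USB stick 2  [load 19/20]
4 USB sticks opened.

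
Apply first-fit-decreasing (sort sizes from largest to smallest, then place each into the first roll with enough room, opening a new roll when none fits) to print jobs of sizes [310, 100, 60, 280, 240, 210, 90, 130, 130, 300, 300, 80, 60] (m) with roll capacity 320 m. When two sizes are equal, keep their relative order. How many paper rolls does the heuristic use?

8

Sorted descending: 310, 300, 300, 280, 240, 210, 130, 130, 100, 90, 80, 60, 60.
  310 → roll 1 (new)  [load 310/320]
  300 → roll 2 (new)  [load 300/320]
  300 → roll 3 (new)  [load 300/320]
  280 → roll 4 (new)  [load 280/320]
  240 → roll 5 (new)  [load 240/320]
  210 → roll 6 (new)  [load 210/320]
  130 → roll 7 (new)  [load 130/320]
  130 → roll 7  [load 260/320]
  100 → roll 6  [load 310/320]
  90 → roll 8 (new)  [load 90/320]
  80 → roll 5  [load 320/320]
  60 → roll 7  [load 320/320]
  60 → roll 8  [load 150/320]
8 paper rolls opened.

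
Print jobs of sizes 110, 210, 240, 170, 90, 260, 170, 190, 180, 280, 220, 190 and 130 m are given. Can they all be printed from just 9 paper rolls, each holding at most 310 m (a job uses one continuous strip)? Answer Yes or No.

No

Total = 2440 m; ⌈2440/310⌉ = 8.
10 print jobs each exceed half the capacity and cannot share a roll, forcing at least 10 paper rolls.
At least 10 paper rolls are required, but only 9 are allowed.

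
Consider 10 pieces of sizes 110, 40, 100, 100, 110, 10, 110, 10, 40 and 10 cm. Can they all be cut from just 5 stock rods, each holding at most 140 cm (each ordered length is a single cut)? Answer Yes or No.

A valid assignment using 5 stock rods:
  stock rod 1: 110 + 10 + 10 + 10 = 140
  stock rod 2: 110 = 110
  stock rod 3: 110 = 110
  stock rod 4: 100 + 40 = 140
  stock rod 5: 100 + 40 = 140
Every load is within 140 cm, so 5 stock rods suffice.

Yes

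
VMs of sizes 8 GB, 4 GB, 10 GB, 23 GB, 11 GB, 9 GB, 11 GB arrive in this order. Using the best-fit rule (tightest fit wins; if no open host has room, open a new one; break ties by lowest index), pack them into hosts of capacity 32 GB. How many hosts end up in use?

3

  8 → host 1 (new)  [load 8/32]
  4 → host 1  [load 12/32]
  10 → host 1  [load 22/32]
  23 → host 2 (new)  [load 23/32]
  11 → host 3 (new)  [load 11/32]
  9 → host 2  [load 32/32]
  11 → host 3  [load 22/32]
3 hosts opened.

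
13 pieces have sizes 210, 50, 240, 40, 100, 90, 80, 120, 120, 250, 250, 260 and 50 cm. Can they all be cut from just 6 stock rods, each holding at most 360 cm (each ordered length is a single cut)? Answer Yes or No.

A valid assignment using 6 stock rods:
  stock rod 1: 260 + 100 = 360
  stock rod 2: 250 + 90 = 340
  stock rod 3: 250 + 80 = 330
  stock rod 4: 240 + 120 = 360
  stock rod 5: 210 + 120 = 330
  stock rod 6: 50 + 50 + 40 = 140
Every load is within 360 cm, so 6 stock rods suffice.

Yes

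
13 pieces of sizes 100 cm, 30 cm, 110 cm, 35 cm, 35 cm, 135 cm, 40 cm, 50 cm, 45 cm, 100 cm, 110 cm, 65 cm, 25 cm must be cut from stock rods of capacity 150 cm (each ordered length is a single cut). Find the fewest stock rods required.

Total = 135 + 110 + 110 + 100 + 100 + 65 + 50 + 45 + 40 + 35 + 35 + 30 + 25 = 880 cm.
Lower bound: ⌈880/150⌉ = 6 stock rods.
A packing using 7 stock rods:
  stock rod 1: 135 = 135
  stock rod 2: 110 + 40 = 150
  stock rod 3: 110 + 35 = 145
  stock rod 4: 100 + 50 = 150
  stock rod 5: 100 + 45 = 145
  stock rod 6: 65 + 35 + 30 = 130
  stock rod 7: 25 = 25
No arrangement into 6 stock rods stays within capacity, so 7 is optimal.

7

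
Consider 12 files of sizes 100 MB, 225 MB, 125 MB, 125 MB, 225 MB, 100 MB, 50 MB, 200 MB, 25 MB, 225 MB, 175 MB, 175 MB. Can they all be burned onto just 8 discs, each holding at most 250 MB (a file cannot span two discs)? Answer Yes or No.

A valid assignment using 8 discs:
  disc 1: 225 + 25 = 250
  disc 2: 225 = 225
  disc 3: 225 = 225
  disc 4: 200 + 50 = 250
  disc 5: 175 = 175
  disc 6: 175 = 175
  disc 7: 125 + 125 = 250
  disc 8: 100 + 100 = 200
Every load is within 250 MB, so 8 discs suffice.

Yes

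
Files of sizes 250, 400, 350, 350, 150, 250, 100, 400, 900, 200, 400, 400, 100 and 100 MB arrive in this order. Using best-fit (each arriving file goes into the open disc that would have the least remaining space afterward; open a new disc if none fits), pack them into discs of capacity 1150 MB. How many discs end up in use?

  250 → disc 1 (new)  [load 250/1150]
  400 → disc 1  [load 650/1150]
  350 → disc 1  [load 1000/1150]
  350 → disc 2 (new)  [load 350/1150]
  150 → disc 1  [load 1150/1150]
  250 → disc 2  [load 600/1150]
  100 → disc 2  [load 700/1150]
  400 → disc 2  [load 1100/1150]
  900 → disc 3 (new)  [load 900/1150]
  200 → disc 3  [load 1100/1150]
  400 → disc 4 (new)  [load 400/1150]
  400 → disc 4  [load 800/1150]
  100 → disc 4  [load 900/1150]
  100 → disc 4  [load 1000/1150]
4 discs opened.

4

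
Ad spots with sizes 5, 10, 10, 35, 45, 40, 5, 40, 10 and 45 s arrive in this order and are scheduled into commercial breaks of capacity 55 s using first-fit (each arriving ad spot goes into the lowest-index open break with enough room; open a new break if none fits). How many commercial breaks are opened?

6

  5 → break 1 (new)  [load 5/55]
  10 → break 1  [load 15/55]
  10 → break 1  [load 25/55]
  35 → break 2 (new)  [load 35/55]
  45 → break 3 (new)  [load 45/55]
  40 → break 4 (new)  [load 40/55]
  5 → break 1  [load 30/55]
  40 → break 5 (new)  [load 40/55]
  10 → break 1  [load 40/55]
  45 → break 6 (new)  [load 45/55]
6 commercial breaks opened.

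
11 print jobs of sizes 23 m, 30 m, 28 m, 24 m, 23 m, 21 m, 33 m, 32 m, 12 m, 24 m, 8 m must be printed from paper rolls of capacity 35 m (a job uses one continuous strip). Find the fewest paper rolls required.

9

Total = 33 + 32 + 30 + 28 + 24 + 24 + 23 + 23 + 21 + 12 + 8 = 258 m.
Lower bound: ⌈258/35⌉ = 8 paper rolls.
Also, 9 print jobs each exceed 35/2 m, and no two of those can share a roll, so at least 9 paper rolls are needed.
A packing using 9 paper rolls:
  roll 1: 33 = 33
  roll 2: 32 = 32
  roll 3: 30 = 30
  roll 4: 28 = 28
  roll 5: 24 + 8 = 32
  roll 6: 24 = 24
  roll 7: 23 + 12 = 35
  roll 8: 23 = 23
  roll 9: 21 = 21
This matches the lower bound, so 9 is optimal.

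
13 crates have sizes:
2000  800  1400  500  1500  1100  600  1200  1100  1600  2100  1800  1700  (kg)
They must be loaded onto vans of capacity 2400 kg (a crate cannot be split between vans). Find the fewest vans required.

9

Total = 2100 + 2000 + 1800 + 1700 + 1600 + 1500 + 1400 + 1200 + 1100 + 1100 + 800 + 600 + 500 = 17400 kg.
Lower bound: ⌈17400/2400⌉ = 8 vans.
A packing using 9 vans:
  van 1: 2100 = 2100
  van 2: 2000 = 2000
  van 3: 1800 + 600 = 2400
  van 4: 1700 + 500 = 2200
  van 5: 1600 + 800 = 2400
  van 6: 1500 = 1500
  van 7: 1400 = 1400
  van 8: 1200 + 1100 = 2300
  van 9: 1100 = 1100
No arrangement into 8 vans stays within capacity, so 9 is optimal.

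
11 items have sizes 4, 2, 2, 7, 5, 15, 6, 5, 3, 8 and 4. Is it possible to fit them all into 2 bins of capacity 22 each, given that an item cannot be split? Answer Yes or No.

Total = 61; ⌈61/22⌉ = 3.
At least 3 bins are required, but only 2 are allowed.

No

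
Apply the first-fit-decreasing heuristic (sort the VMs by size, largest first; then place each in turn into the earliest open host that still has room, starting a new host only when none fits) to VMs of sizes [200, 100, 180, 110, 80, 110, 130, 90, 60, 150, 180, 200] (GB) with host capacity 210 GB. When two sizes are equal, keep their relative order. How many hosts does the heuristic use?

Sorted descending: 200, 200, 180, 180, 150, 130, 110, 110, 100, 90, 80, 60.
  200 → host 1 (new)  [load 200/210]
  200 → host 2 (new)  [load 200/210]
  180 → host 3 (new)  [load 180/210]
  180 → host 4 (new)  [load 180/210]
  150 → host 5 (new)  [load 150/210]
  130 → host 6 (new)  [load 130/210]
  110 → host 7 (new)  [load 110/210]
  110 → host 8 (new)  [load 110/210]
  100 → host 7  [load 210/210]
  90 → host 8  [load 200/210]
  80 → host 6  [load 210/210]
  60 → host 5  [load 210/210]
8 hosts opened.

8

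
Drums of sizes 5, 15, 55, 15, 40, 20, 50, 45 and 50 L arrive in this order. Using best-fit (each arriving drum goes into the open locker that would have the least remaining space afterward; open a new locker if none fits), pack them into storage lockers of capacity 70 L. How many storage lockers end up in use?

  5 → locker 1 (new)  [load 5/70]
  15 → locker 1  [load 20/70]
  55 → locker 2 (new)  [load 55/70]
  15 → locker 2  [load 70/70]
  40 → locker 1  [load 60/70]
  20 → locker 3 (new)  [load 20/70]
  50 → locker 3  [load 70/70]
  45 → locker 4 (new)  [load 45/70]
  50 → locker 5 (new)  [load 50/70]
5 storage lockers opened.

5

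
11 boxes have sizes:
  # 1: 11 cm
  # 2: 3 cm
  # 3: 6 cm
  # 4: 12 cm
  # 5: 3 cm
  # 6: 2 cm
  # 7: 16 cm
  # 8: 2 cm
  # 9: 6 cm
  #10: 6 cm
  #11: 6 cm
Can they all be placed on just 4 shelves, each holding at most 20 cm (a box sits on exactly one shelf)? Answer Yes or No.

Yes

A valid assignment using 4 shelves:
  shelf 1: 16 + 3 = 19
  shelf 2: 12 + 6 + 2 = 20
  shelf 3: 11 + 6 + 3 = 20
  shelf 4: 6 + 6 + 2 = 14
Every load is within 20 cm, so 4 shelves suffice.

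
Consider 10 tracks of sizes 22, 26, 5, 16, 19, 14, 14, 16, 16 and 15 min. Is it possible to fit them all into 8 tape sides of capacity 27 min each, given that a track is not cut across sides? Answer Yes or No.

No

Total = 163 min; ⌈163/27⌉ = 7.
9 tracks each exceed half the capacity and cannot share a side, forcing at least 9 tape sides.
At least 9 tape sides are required, but only 8 are allowed.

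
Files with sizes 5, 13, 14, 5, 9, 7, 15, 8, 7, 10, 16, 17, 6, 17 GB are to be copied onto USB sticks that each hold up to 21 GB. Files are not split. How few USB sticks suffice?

8

Total = 17 + 17 + 16 + 15 + 14 + 13 + 10 + 9 + 8 + 7 + 7 + 6 + 5 + 5 = 149 GB.
Lower bound: ⌈149/21⌉ = 8 USB sticks.
A packing using 8 USB sticks:
  USB stick 1: 17 = 17
  USB stick 2: 17 = 17
  USB stick 3: 16 + 5 = 21
  USB stick 4: 15 + 6 = 21
  USB stick 5: 14 + 7 = 21
  USB stick 6: 13 + 8 = 21
  USB stick 7: 10 + 9 = 19
  USB stick 8: 7 + 5 = 12
This matches the lower bound, so 8 is optimal.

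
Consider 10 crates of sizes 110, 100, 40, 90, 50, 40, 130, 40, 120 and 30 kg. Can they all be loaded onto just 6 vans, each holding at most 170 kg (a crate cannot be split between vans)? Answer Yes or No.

A valid assignment using 5 vans:
  van 1: 130 + 40 = 170
  van 2: 120 + 50 = 170
  van 3: 110 + 40 = 150
  van 4: 100 + 40 + 30 = 170
  van 5: 90 = 90
That uses only 5 ≤ 6, so 6 vans are enough.

Yes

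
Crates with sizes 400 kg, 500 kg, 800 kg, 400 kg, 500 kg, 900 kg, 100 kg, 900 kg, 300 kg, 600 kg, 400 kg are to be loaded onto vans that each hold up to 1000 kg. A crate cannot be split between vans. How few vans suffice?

Total = 900 + 900 + 800 + 600 + 500 + 500 + 400 + 400 + 400 + 300 + 100 = 5800 kg.
Lower bound: ⌈5800/1000⌉ = 6 vans.
A packing using 7 vans:
  van 1: 900 + 100 = 1000
  van 2: 900 = 900
  van 3: 800 = 800
  van 4: 600 + 400 = 1000
  van 5: 500 + 500 = 1000
  van 6: 400 + 400 = 800
  van 7: 300 = 300
No arrangement into 6 vans stays within capacity, so 7 is optimal.

7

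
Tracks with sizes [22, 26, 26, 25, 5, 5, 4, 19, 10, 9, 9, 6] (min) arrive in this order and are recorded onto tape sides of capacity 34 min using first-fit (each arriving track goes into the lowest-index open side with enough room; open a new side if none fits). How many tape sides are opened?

6

  22 → side 1 (new)  [load 22/34]
  26 → side 2 (new)  [load 26/34]
  26 → side 3 (new)  [load 26/34]
  25 → side 4 (new)  [load 25/34]
  5 → side 1  [load 27/34]
  5 → side 1  [load 32/34]
  4 → side 2  [load 30/34]
  19 → side 5 (new)  [load 19/34]
  10 → side 5  [load 29/34]
  9 → side 4  [load 34/34]
  9 → side 6 (new)  [load 9/34]
  6 → side 3  [load 32/34]
6 tape sides opened.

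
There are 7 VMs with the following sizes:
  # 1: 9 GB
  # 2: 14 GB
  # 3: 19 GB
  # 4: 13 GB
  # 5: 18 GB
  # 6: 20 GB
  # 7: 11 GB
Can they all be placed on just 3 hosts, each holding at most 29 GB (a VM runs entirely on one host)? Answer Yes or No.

Total = 104 GB; ⌈104/29⌉ = 4.
At least 4 hosts are required, but only 3 are allowed.

No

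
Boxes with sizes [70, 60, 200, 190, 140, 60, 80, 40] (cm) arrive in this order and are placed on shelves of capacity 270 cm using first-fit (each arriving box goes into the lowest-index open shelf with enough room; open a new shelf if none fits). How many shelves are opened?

  70 → shelf 1 (new)  [load 70/270]
  60 → shelf 1  [load 130/270]
  200 → shelf 2 (new)  [load 200/270]
  190 → shelf 3 (new)  [load 190/270]
  140 → shelf 1  [load 270/270]
  60 → shelf 2  [load 260/270]
  80 → shelf 3  [load 270/270]
  40 → shelf 4 (new)  [load 40/270]
4 shelves opened.

4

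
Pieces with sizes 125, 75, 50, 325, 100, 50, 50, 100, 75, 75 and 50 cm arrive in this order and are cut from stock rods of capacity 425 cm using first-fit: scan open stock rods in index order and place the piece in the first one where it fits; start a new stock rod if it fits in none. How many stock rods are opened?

  125 → stock rod 1 (new)  [load 125/425]
  75 → stock rod 1  [load 200/425]
  50 → stock rod 1  [load 250/425]
  325 → stock rod 2 (new)  [load 325/425]
  100 → stock rod 1  [load 350/425]
  50 → stock rod 1  [load 400/425]
  50 → stock rod 2  [load 375/425]
  100 → stock rod 3 (new)  [load 100/425]
  75 → stock rod 3  [load 175/425]
  75 → stock rod 3  [load 250/425]
  50 → stock rod 2  [load 425/425]
3 stock rods opened.

3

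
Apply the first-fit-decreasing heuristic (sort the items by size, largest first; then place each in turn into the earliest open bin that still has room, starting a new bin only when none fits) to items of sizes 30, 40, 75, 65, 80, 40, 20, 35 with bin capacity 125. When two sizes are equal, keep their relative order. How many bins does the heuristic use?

Sorted descending: 80, 75, 65, 40, 40, 35, 30, 20.
  80 → bin 1 (new)  [load 80/125]
  75 → bin 2 (new)  [load 75/125]
  65 → bin 3 (new)  [load 65/125]
  40 → bin 1  [load 120/125]
  40 → bin 2  [load 115/125]
  35 → bin 3  [load 100/125]
  30 → bin 4 (new)  [load 30/125]
  20 → bin 3  [load 120/125]
4 bins opened.

4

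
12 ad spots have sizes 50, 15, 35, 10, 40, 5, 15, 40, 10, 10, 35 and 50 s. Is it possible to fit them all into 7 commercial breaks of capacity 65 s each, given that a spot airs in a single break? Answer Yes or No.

A valid assignment using 6 commercial breaks:
  break 1: 50 + 15 = 65
  break 2: 50 + 15 = 65
  break 3: 40 + 10 + 10 + 5 = 65
  break 4: 40 + 10 = 50
  break 5: 35 = 35
  break 6: 35 = 35
That uses only 6 ≤ 7, so 7 commercial breaks are enough.

Yes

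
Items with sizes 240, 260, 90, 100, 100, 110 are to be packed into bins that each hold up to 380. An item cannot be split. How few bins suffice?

3

Total = 260 + 240 + 110 + 100 + 100 + 90 = 900.
Lower bound: ⌈900/380⌉ = 3 bins.
A packing using 3 bins:
  bin 1: 260 + 110 = 370
  bin 2: 240 + 100 = 340
  bin 3: 100 + 90 = 190
This matches the lower bound, so 3 is optimal.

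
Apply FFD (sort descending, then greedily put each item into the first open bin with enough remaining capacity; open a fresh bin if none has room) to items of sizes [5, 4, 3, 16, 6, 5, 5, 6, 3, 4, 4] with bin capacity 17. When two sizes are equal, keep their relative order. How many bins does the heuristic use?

Sorted descending: 16, 6, 6, 5, 5, 5, 4, 4, 4, 3, 3.
  16 → bin 1 (new)  [load 16/17]
  6 → bin 2 (new)  [load 6/17]
  6 → bin 2  [load 12/17]
  5 → bin 2  [load 17/17]
  5 → bin 3 (new)  [load 5/17]
  5 → bin 3  [load 10/17]
  4 → bin 3  [load 14/17]
  4 → bin 4 (new)  [load 4/17]
  4 → bin 4  [load 8/17]
  3 → bin 3  [load 17/17]
  3 → bin 4  [load 11/17]
4 bins opened.

4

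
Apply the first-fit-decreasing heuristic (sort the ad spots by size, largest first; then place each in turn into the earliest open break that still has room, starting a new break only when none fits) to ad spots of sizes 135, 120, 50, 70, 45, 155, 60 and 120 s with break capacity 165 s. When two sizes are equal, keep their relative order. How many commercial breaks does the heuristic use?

Sorted descending: 155, 135, 120, 120, 70, 60, 50, 45.
  155 → break 1 (new)  [load 155/165]
  135 → break 2 (new)  [load 135/165]
  120 → break 3 (new)  [load 120/165]
  120 → break 4 (new)  [load 120/165]
  70 → break 5 (new)  [load 70/165]
  60 → break 5  [load 130/165]
  50 → break 6 (new)  [load 50/165]
  45 → break 3  [load 165/165]
6 commercial breaks opened.

6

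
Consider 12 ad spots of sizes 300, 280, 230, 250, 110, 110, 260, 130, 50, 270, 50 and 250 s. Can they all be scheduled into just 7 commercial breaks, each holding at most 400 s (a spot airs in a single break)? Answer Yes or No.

A valid assignment using 7 commercial breaks:
  break 1: 300 + 50 + 50 = 400
  break 2: 280 + 110 = 390
  break 3: 270 + 130 = 400
  break 4: 260 + 110 = 370
  break 5: 250 = 250
  break 6: 250 = 250
  break 7: 230 = 230
Every load is within 400 s, so 7 commercial breaks suffice.

Yes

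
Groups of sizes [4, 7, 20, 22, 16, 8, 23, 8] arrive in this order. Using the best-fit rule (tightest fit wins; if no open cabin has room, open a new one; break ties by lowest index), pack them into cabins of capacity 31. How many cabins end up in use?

4

  4 → cabin 1 (new)  [load 4/31]
  7 → cabin 1  [load 11/31]
  20 → cabin 1  [load 31/31]
  22 → cabin 2 (new)  [load 22/31]
  16 → cabin 3 (new)  [load 16/31]
  8 → cabin 2  [load 30/31]
  23 → cabin 4 (new)  [load 23/31]
  8 → cabin 4  [load 31/31]
4 cabins opened.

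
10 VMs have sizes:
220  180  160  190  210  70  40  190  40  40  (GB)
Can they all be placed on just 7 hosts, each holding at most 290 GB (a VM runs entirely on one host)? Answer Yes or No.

Yes

A valid assignment using 6 hosts:
  host 1: 220 + 70 = 290
  host 2: 210 + 40 + 40 = 290
  host 3: 190 + 40 = 230
  host 4: 190 = 190
  host 5: 180 = 180
  host 6: 160 = 160
That uses only 6 ≤ 7, so 7 hosts are enough.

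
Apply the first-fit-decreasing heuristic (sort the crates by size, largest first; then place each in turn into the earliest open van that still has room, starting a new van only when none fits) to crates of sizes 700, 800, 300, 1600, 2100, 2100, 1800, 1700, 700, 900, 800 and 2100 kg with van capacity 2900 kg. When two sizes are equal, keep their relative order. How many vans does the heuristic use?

Sorted descending: 2100, 2100, 2100, 1800, 1700, 1600, 900, 800, 800, 700, 700, 300.
  2100 → van 1 (new)  [load 2100/2900]
  2100 → van 2 (new)  [load 2100/2900]
  2100 → van 3 (new)  [load 2100/2900]
  1800 → van 4 (new)  [load 1800/2900]
  1700 → van 5 (new)  [load 1700/2900]
  1600 → van 6 (new)  [load 1600/2900]
  900 → van 4  [load 2700/2900]
  800 → van 1  [load 2900/2900]
  800 → van 2  [load 2900/2900]
  700 → van 3  [load 2800/2900]
  700 → van 5  [load 2400/2900]
  300 → van 5  [load 2700/2900]
6 vans opened.

6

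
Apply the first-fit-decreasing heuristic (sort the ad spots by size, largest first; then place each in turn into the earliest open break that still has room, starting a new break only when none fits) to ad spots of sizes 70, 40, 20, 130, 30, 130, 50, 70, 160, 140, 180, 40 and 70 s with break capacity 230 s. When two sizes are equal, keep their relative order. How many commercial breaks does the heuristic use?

5

Sorted descending: 180, 160, 140, 130, 130, 70, 70, 70, 50, 40, 40, 30, 20.
  180 → break 1 (new)  [load 180/230]
  160 → break 2 (new)  [load 160/230]
  140 → break 3 (new)  [load 140/230]
  130 → break 4 (new)  [load 130/230]
  130 → break 5 (new)  [load 130/230]
  70 → break 2  [load 230/230]
  70 → break 3  [load 210/230]
  70 → break 4  [load 200/230]
  50 → break 1  [load 230/230]
  40 → break 5  [load 170/230]
  40 → break 5  [load 210/230]
  30 → break 4  [load 230/230]
  20 → break 3  [load 230/230]
5 commercial breaks opened.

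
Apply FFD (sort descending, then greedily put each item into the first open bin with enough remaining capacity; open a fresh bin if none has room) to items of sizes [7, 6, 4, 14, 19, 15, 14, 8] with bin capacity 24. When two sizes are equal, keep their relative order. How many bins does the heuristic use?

4

Sorted descending: 19, 15, 14, 14, 8, 7, 6, 4.
  19 → bin 1 (new)  [load 19/24]
  15 → bin 2 (new)  [load 15/24]
  14 → bin 3 (new)  [load 14/24]
  14 → bin 4 (new)  [load 14/24]
  8 → bin 2  [load 23/24]
  7 → bin 3  [load 21/24]
  6 → bin 4  [load 20/24]
  4 → bin 1  [load 23/24]
4 bins opened.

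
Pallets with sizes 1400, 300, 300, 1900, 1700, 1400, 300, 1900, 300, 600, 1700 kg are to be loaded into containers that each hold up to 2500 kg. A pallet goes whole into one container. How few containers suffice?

Total = 1900 + 1900 + 1700 + 1700 + 1400 + 1400 + 600 + 300 + 300 + 300 + 300 = 11800 kg.
Lower bound: ⌈11800/2500⌉ = 5 containers.
Also, 6 pallets each exceed 1250 kg, and no two of those can share a container, so at least 6 containers are needed.
A packing using 6 containers:
  container 1: 1900 + 600 = 2500
  container 2: 1900 + 300 + 300 = 2500
  container 3: 1700 + 300 + 300 = 2300
  container 4: 1700 = 1700
  container 5: 1400 = 1400
  container 6: 1400 = 1400
This matches the lower bound, so 6 is optimal.

6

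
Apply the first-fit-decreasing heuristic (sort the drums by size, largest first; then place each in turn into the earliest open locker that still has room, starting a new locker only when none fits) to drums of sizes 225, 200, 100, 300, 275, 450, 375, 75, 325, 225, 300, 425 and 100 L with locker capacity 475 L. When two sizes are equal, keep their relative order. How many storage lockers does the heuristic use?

8

Sorted descending: 450, 425, 375, 325, 300, 300, 275, 225, 225, 200, 100, 100, 75.
  450 → locker 1 (new)  [load 450/475]
  425 → locker 2 (new)  [load 425/475]
  375 → locker 3 (new)  [load 375/475]
  325 → locker 4 (new)  [load 325/475]
  300 → locker 5 (new)  [load 300/475]
  300 → locker 6 (new)  [load 300/475]
  275 → locker 7 (new)  [load 275/475]
  225 → locker 8 (new)  [load 225/475]
  225 → locker 8  [load 450/475]
  200 → locker 7  [load 475/475]
  100 → locker 3  [load 475/475]
  100 → locker 4  [load 425/475]
  75 → locker 5  [load 375/475]
8 storage lockers opened.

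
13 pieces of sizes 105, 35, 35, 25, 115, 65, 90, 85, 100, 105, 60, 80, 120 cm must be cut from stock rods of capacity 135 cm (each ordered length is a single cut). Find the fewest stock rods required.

Total = 120 + 115 + 105 + 105 + 100 + 90 + 85 + 80 + 65 + 60 + 35 + 35 + 25 = 1020 cm.
Lower bound: ⌈1020/135⌉ = 8 stock rods.
A packing using 9 stock rods:
  stock rod 1: 120 = 120
  stock rod 2: 115 = 115
  stock rod 3: 105 + 25 = 130
  stock rod 4: 105 = 105
  stock rod 5: 100 + 35 = 135
  stock rod 6: 90 + 35 = 125
  stock rod 7: 85 = 85
  stock rod 8: 80 = 80
  stock rod 9: 65 + 60 = 125
No arrangement into 8 stock rods stays within capacity, so 9 is optimal.

9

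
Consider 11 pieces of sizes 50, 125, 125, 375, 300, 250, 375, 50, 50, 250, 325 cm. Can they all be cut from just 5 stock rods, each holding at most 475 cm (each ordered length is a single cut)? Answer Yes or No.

No

Total = 2275 cm; ⌈2275/475⌉ = 5.
6 pieces each exceed half the capacity and cannot share a stock rod, forcing at least 6 stock rods.
At least 6 stock rods are required, but only 5 are allowed.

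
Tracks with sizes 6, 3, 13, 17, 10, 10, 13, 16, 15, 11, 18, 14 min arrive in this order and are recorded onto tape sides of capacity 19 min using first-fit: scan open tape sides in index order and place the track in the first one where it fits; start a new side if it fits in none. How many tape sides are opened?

  6 → side 1 (new)  [load 6/19]
  3 → side 1  [load 9/19]
  13 → side 2 (new)  [load 13/19]
  17 → side 3 (new)  [load 17/19]
  10 → side 1  [load 19/19]
  10 → side 4 (new)  [load 10/19]
  13 → side 5 (new)  [load 13/19]
  16 → side 6 (new)  [load 16/19]
  15 → side 7 (new)  [load 15/19]
  11 → side 8 (new)  [load 11/19]
  18 → side 9 (new)  [load 18/19]
  14 → side 10 (new)  [load 14/19]
10 tape sides opened.

10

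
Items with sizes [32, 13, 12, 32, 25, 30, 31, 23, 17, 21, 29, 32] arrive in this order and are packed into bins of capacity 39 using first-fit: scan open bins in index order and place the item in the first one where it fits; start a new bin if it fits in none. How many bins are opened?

  32 → bin 1 (new)  [load 32/39]
  13 → bin 2 (new)  [load 13/39]
  12 → bin 2  [load 25/39]
  32 → bin 3 (new)  [load 32/39]
  25 → bin 4 (new)  [load 25/39]
  30 → bin 5 (new)  [load 30/39]
  31 → bin 6 (new)  [load 31/39]
  23 → bin 7 (new)  [load 23/39]
  17 → bin 8 (new)  [load 17/39]
  21 → bin 8  [load 38/39]
  29 → bin 9 (new)  [load 29/39]
  32 → bin 10 (new)  [load 32/39]
10 bins opened.

10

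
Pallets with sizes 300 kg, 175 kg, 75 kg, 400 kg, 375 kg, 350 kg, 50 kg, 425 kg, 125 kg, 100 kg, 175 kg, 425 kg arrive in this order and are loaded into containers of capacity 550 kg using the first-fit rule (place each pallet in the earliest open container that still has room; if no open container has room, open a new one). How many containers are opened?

6

  300 → container 1 (new)  [load 300/550]
  175 → container 1  [load 475/550]
  75 → container 1  [load 550/550]
  400 → container 2 (new)  [load 400/550]
  375 → container 3 (new)  [load 375/550]
  350 → container 4 (new)  [load 350/550]
  50 → container 2  [load 450/550]
  425 → container 5 (new)  [load 425/550]
  125 → container 3  [load 500/550]
  100 → container 2  [load 550/550]
  175 → container 4  [load 525/550]
  425 → container 6 (new)  [load 425/550]
6 containers opened.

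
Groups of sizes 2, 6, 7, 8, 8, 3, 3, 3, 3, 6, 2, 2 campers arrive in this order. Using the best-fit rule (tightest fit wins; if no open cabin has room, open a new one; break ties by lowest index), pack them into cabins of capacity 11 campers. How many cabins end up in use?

5

  2 → cabin 1 (new)  [load 2/11]
  6 → cabin 1  [load 8/11]
  7 → cabin 2 (new)  [load 7/11]
  8 → cabin 3 (new)  [load 8/11]
  8 → cabin 4 (new)  [load 8/11]
  3 → cabin 1  [load 11/11]
  3 → cabin 3  [load 11/11]
  3 → cabin 4  [load 11/11]
  3 → cabin 2  [load 10/11]
  6 → cabin 5 (new)  [load 6/11]
  2 → cabin 5  [load 8/11]
  2 → cabin 5  [load 10/11]
5 cabins opened.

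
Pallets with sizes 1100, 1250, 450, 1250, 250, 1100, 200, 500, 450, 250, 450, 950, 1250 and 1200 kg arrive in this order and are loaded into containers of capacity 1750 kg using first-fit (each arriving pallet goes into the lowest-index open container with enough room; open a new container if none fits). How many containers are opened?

7

  1100 → container 1 (new)  [load 1100/1750]
  1250 → container 2 (new)  [load 1250/1750]
  450 → container 1  [load 1550/1750]
  1250 → container 3 (new)  [load 1250/1750]
  250 → container 2  [load 1500/1750]
  1100 → container 4 (new)  [load 1100/1750]
  200 → container 1  [load 1750/1750]
  500 → container 3  [load 1750/1750]
  450 → container 4  [load 1550/1750]
  250 → container 2  [load 1750/1750]
  450 → container 5 (new)  [load 450/1750]
  950 → container 5  [load 1400/1750]
  1250 → container 6 (new)  [load 1250/1750]
  1200 → container 7 (new)  [load 1200/1750]
7 containers opened.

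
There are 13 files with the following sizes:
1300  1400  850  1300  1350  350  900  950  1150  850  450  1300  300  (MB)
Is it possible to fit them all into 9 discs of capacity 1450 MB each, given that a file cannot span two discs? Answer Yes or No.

No

Total = 12450 MB; ⌈12450/1450⌉ = 9.
10 files each exceed half the capacity and cannot share a disc, forcing at least 10 discs.
At least 10 discs are required, but only 9 are allowed.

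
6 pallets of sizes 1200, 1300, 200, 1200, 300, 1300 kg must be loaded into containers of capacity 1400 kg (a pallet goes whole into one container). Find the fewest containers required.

Total = 1300 + 1300 + 1200 + 1200 + 300 + 200 = 5500 kg.
Lower bound: ⌈5500/1400⌉ = 4 containers.
A packing using 5 containers:
  container 1: 1300 = 1300
  container 2: 1300 = 1300
  container 3: 1200 + 200 = 1400
  container 4: 1200 = 1200
  container 5: 300 = 300
No arrangement into 4 containers stays within capacity, so 5 is optimal.

5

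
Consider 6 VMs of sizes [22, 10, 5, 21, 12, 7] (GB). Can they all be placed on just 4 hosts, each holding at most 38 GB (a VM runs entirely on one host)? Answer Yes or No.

A valid assignment using 3 hosts:
  host 1: 22 + 12 = 34
  host 2: 21 + 10 + 7 = 38
  host 3: 5 = 5
That uses only 3 ≤ 4, so 4 hosts are enough.

Yes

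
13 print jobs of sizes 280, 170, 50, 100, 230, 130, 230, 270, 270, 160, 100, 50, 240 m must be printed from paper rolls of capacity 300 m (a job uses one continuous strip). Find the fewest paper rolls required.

9

Total = 280 + 270 + 270 + 240 + 230 + 230 + 170 + 160 + 130 + 100 + 100 + 50 + 50 = 2280 m.
Lower bound: ⌈2280/300⌉ = 8 paper rolls.
A packing using 9 paper rolls:
  roll 1: 280 = 280
  roll 2: 270 = 270
  roll 3: 270 = 270
  roll 4: 240 + 50 = 290
  roll 5: 230 + 50 = 280
  roll 6: 230 = 230
  roll 7: 170 + 130 = 300
  roll 8: 160 + 100 = 260
  roll 9: 100 = 100
No arrangement into 8 paper rolls stays within capacity, so 9 is optimal.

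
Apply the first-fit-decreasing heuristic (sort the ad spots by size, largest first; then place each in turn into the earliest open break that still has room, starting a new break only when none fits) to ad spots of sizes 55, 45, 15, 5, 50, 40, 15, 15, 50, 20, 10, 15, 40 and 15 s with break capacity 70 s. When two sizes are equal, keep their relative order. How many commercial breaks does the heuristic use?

Sorted descending: 55, 50, 50, 45, 40, 40, 20, 15, 15, 15, 15, 15, 10, 5.
  55 → break 1 (new)  [load 55/70]
  50 → break 2 (new)  [load 50/70]
  50 → break 3 (new)  [load 50/70]
  45 → break 4 (new)  [load 45/70]
  40 → break 5 (new)  [load 40/70]
  40 → break 6 (new)  [load 40/70]
  20 → break 2  [load 70/70]
  15 → break 1  [load 70/70]
  15 → break 3  [load 65/70]
  15 → break 4  [load 60/70]
  15 → break 5  [load 55/70]
  15 → break 5  [load 70/70]
  10 → break 4  [load 70/70]
  5 → break 3  [load 70/70]
6 commercial breaks opened.

6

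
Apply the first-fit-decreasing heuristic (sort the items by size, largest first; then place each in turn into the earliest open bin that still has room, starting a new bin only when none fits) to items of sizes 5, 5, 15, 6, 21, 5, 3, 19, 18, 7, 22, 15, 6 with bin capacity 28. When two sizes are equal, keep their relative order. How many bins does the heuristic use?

6

Sorted descending: 22, 21, 19, 18, 15, 15, 7, 6, 6, 5, 5, 5, 3.
  22 → bin 1 (new)  [load 22/28]
  21 → bin 2 (new)  [load 21/28]
  19 → bin 3 (new)  [load 19/28]
  18 → bin 4 (new)  [load 18/28]
  15 → bin 5 (new)  [load 15/28]
  15 → bin 6 (new)  [load 15/28]
  7 → bin 2  [load 28/28]
  6 → bin 1  [load 28/28]
  6 → bin 3  [load 25/28]
  5 → bin 4  [load 23/28]
  5 → bin 4  [load 28/28]
  5 → bin 5  [load 20/28]
  3 → bin 3  [load 28/28]
6 bins opened.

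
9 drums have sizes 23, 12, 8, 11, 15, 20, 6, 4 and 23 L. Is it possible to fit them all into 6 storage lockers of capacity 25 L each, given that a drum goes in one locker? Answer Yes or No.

Yes

A valid assignment using 6 storage lockers:
  locker 1: 23 = 23
  locker 2: 23 = 23
  locker 3: 20 + 4 = 24
  locker 4: 15 + 8 = 23
  locker 5: 12 + 11 = 23
  locker 6: 6 = 6
Every load is within 25 L, so 6 storage lockers suffice.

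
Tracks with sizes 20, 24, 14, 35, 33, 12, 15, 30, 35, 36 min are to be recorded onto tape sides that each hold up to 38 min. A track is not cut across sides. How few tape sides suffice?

8

Total = 36 + 35 + 35 + 33 + 30 + 24 + 20 + 15 + 14 + 12 = 254 min.
Lower bound: ⌈254/38⌉ = 7 tape sides.
A packing using 8 tape sides:
  side 1: 36 = 36
  side 2: 35 = 35
  side 3: 35 = 35
  side 4: 33 = 33
  side 5: 30 = 30
  side 6: 24 + 14 = 38
  side 7: 20 + 15 = 35
  side 8: 12 = 12
No arrangement into 7 tape sides stays within capacity, so 8 is optimal.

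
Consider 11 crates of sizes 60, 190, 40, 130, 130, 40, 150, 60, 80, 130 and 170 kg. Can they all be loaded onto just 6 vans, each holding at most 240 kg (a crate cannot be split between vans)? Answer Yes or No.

A valid assignment using 6 vans:
  van 1: 190 + 40 = 230
  van 2: 170 + 60 = 230
  van 3: 150 + 80 = 230
  van 4: 130 + 60 + 40 = 230
  van 5: 130 = 130
  van 6: 130 = 130
Every load is within 240 kg, so 6 vans suffice.

Yes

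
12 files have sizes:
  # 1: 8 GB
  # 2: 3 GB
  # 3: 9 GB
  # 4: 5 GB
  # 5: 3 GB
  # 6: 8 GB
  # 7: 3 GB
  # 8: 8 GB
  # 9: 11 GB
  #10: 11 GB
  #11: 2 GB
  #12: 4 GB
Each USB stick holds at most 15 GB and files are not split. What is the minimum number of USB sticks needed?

Total = 11 + 11 + 9 + 8 + 8 + 8 + 5 + 4 + 3 + 3 + 3 + 2 = 75 GB.
Lower bound: ⌈75/15⌉ = 5 USB sticks.
Also, 6 files each exceed 15/2 GB, and no two of those can share a USB stick, so at least 6 USB sticks are needed.
A packing using 6 USB sticks:
  USB stick 1: 11 + 4 = 15
  USB stick 2: 11 + 3 = 14
  USB stick 3: 9 + 5 = 14
  USB stick 4: 8 + 3 + 3 = 14
  USB stick 5: 8 + 2 = 10
  USB stick 6: 8 = 8
This matches the lower bound, so 6 is optimal.

6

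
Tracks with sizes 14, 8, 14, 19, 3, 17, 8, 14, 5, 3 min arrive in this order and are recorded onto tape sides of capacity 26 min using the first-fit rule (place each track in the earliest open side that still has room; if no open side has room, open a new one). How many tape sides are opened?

5

  14 → side 1 (new)  [load 14/26]
  8 → side 1  [load 22/26]
  14 → side 2 (new)  [load 14/26]
  19 → side 3 (new)  [load 19/26]
  3 → side 1  [load 25/26]
  17 → side 4 (new)  [load 17/26]
  8 → side 2  [load 22/26]
  14 → side 5 (new)  [load 14/26]
  5 → side 3  [load 24/26]
  3 → side 2  [load 25/26]
5 tape sides opened.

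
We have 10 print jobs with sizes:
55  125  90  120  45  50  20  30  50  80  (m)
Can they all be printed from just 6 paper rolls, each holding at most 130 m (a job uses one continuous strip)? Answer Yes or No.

Yes

A valid assignment using 6 paper rolls:
  roll 1: 125 = 125
  roll 2: 120 = 120
  roll 3: 90 + 30 = 120
  roll 4: 80 + 50 = 130
  roll 5: 55 + 50 + 20 = 125
  roll 6: 45 = 45
Every load is within 130 m, so 6 paper rolls suffice.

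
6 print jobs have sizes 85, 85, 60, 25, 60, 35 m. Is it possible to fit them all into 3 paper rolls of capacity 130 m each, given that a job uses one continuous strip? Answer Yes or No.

A valid assignment using 3 paper rolls:
  roll 1: 85 + 35 = 120
  roll 2: 85 + 25 = 110
  roll 3: 60 + 60 = 120
Every load is within 130 m, so 3 paper rolls suffice.

Yes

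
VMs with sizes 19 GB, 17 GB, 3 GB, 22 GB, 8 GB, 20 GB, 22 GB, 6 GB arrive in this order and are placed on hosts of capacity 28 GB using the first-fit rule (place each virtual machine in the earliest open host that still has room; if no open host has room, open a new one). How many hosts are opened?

5

  19 → host 1 (new)  [load 19/28]
  17 → host 2 (new)  [load 17/28]
  3 → host 1  [load 22/28]
  22 → host 3 (new)  [load 22/28]
  8 → host 2  [load 25/28]
  20 → host 4 (new)  [load 20/28]
  22 → host 5 (new)  [load 22/28]
  6 → host 1  [load 28/28]
5 hosts opened.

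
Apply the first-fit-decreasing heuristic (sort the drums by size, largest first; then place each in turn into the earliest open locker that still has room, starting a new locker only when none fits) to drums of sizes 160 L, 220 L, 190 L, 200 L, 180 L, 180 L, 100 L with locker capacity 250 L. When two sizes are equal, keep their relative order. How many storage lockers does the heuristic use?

Sorted descending: 220, 200, 190, 180, 180, 160, 100.
  220 → locker 1 (new)  [load 220/250]
  200 → locker 2 (new)  [load 200/250]
  190 → locker 3 (new)  [load 190/250]
  180 → locker 4 (new)  [load 180/250]
  180 → locker 5 (new)  [load 180/250]
  160 → locker 6 (new)  [load 160/250]
  100 → locker 7 (new)  [load 100/250]
7 storage lockers opened.

7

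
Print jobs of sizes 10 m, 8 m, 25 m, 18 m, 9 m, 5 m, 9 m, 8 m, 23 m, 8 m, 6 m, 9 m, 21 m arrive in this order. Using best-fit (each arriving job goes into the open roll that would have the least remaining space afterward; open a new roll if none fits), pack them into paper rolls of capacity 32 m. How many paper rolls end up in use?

6

  10 → roll 1 (new)  [load 10/32]
  8 → roll 1  [load 18/32]
  25 → roll 2 (new)  [load 25/32]
  18 → roll 3 (new)  [load 18/32]
  9 → roll 1  [load 27/32]
  5 → roll 1  [load 32/32]
  9 → roll 3  [load 27/32]
  8 → roll 4 (new)  [load 8/32]
  23 → roll 4  [load 31/32]
  8 → roll 5 (new)  [load 8/32]
  6 → roll 2  [load 31/32]
  9 → roll 5  [load 17/32]
  21 → roll 6 (new)  [load 21/32]
6 paper rolls opened.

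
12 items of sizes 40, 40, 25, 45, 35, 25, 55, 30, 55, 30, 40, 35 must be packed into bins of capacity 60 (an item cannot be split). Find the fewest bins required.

9

Total = 55 + 55 + 45 + 40 + 40 + 40 + 35 + 35 + 30 + 30 + 25 + 25 = 455.
Lower bound: ⌈455/60⌉ = 8 bins.
A packing using 9 bins:
  bin 1: 55 = 55
  bin 2: 55 = 55
  bin 3: 45 = 45
  bin 4: 40 = 40
  bin 5: 40 = 40
  bin 6: 40 = 40
  bin 7: 35 + 25 = 60
  bin 8: 35 + 25 = 60
  bin 9: 30 + 30 = 60
No arrangement into 8 bins stays within capacity, so 9 is optimal.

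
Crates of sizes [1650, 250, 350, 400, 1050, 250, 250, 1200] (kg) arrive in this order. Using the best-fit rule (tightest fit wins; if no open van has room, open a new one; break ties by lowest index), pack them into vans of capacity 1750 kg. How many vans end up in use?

4

  1650 → van 1 (new)  [load 1650/1750]
  250 → van 2 (new)  [load 250/1750]
  350 → van 2  [load 600/1750]
  400 → van 2  [load 1000/1750]
  1050 → van 3 (new)  [load 1050/1750]
  250 → van 3  [load 1300/1750]
  250 → van 3  [load 1550/1750]
  1200 → van 4 (new)  [load 1200/1750]
4 vans opened.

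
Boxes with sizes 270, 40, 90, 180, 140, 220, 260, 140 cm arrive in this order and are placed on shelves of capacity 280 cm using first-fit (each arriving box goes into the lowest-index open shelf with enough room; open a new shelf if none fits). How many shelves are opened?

  270 → shelf 1 (new)  [load 270/280]
  40 → shelf 2 (new)  [load 40/280]
  90 → shelf 2  [load 130/280]
  180 → shelf 3 (new)  [load 180/280]
  140 → shelf 2  [load 270/280]
  220 → shelf 4 (new)  [load 220/280]
  260 → shelf 5 (new)  [load 260/280]
  140 → shelf 6 (new)  [load 140/280]
6 shelves opened.

6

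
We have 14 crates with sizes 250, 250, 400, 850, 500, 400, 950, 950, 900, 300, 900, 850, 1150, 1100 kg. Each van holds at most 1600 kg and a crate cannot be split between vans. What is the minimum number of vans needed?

Total = 1150 + 1100 + 950 + 950 + 900 + 900 + 850 + 850 + 500 + 400 + 400 + 300 + 250 + 250 = 9750 kg.
Lower bound: ⌈9750/1600⌉ = 7 vans.
Also, 8 crates each exceed 800 kg, and no two of those can share a van, so at least 8 vans are needed.
A packing using 8 vans:
  van 1: 1150 + 400 = 1550
  van 2: 1100 + 500 = 1600
  van 3: 950 + 400 + 250 = 1600
  van 4: 950 + 300 + 250 = 1500
  van 5: 900 = 900
  van 6: 900 = 900
  van 7: 850 = 850
  van 8: 850 = 850
This matches the lower bound, so 8 is optimal.

8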